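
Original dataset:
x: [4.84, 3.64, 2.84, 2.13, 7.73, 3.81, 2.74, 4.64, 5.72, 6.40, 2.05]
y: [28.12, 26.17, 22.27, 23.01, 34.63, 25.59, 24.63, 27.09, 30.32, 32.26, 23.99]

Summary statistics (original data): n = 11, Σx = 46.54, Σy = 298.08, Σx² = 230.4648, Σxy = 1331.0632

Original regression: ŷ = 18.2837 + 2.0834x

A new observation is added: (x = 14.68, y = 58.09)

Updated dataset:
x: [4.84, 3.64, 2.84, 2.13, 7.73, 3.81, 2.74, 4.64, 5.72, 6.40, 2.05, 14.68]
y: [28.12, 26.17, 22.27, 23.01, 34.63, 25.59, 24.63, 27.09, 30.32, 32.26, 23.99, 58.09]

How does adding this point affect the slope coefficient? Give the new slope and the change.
Adding the point moves β₁ from 2.0834 to 2.7444, i.e. it increases by 0.6610 (+31.7%).

x = 14.68 lies well outside the original x-range [2.05, 7.73] (x̄ ≈ 4.23), so this observation has high leverage and can move the slope substantially.

Step 1: Update the sums with the new point (n goes from 11 to 12)
Σx  = 46.54 + 14.68 = 61.22
Σy  = 298.08 + 58.09 = 356.17
Σx² = 230.4648 + 14.68² = 230.4648 + 215.5024 = 445.9672
Σxy = 1331.0632 + 14.68×58.09 = 1331.0632 + 852.7612 = 2183.8244

Step 2: Recompute the slope with b₁ = (nΣxy − ΣxΣy) / (nΣx² − (Σx)²)
Numerator   = 12×2183.8244 − 61.22×356.17 = 26205.8928 − 21804.7274 = 4401.1654
Denominator = 12×445.9672 − 61.22² = 5351.6064 − 3747.8884 = 1603.7180
b₁(new) = 4401.1654 / 1603.7180 = 2.7444

(Same formula on the original sums: (11×1331.0632 − 46.54×298.08) / (11×230.4648 − 46.54²) = 769.0520 / 369.1412 = 2.0834, matching the given fit.)

Step 3: Change in slope
Δβ₁ = 2.7444 − 2.0834 = +0.6610
Relative change = +0.6610 / 2.0834 × 100% = +31.7%
→ the slope increases when the point is added.

Because the point sits above the extension of the original line at a high-leverage x, it tilts the fit up.
In practice: investigate whether it comes from the same population as the rest of the sample; refit with and without it and report both if conclusions differ.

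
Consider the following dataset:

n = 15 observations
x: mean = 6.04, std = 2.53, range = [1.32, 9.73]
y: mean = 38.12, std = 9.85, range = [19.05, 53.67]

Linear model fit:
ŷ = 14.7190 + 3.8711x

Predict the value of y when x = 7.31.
ŷ = 43.0167

x = 7.31 lies inside the observed range [1.32, 9.73], so the fitted equation applies directly:

ŷ = 14.7190 + 3.8711 × 7.31
ŷ = 14.7190 + 28.2977
ŷ = 43.0167

This is a point prediction; actual observations scatter around it by roughly the residual standard deviation.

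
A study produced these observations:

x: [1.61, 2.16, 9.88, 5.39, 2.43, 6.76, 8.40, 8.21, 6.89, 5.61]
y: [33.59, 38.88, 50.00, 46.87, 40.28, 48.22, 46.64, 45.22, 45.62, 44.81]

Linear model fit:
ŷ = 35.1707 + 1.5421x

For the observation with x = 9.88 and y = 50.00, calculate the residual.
Residual = -0.4066

The residual is the difference between the actual value and the predicted value:

Residual = y - ŷ

Step 1: Calculate predicted value
ŷ = 35.1707 + 1.5421 × 9.88
ŷ = 50.4066

Step 2: Calculate residual
Residual = 50.00 - 50.4066
Residual = -0.4066

Interpretation: the model overestimates the actual value by 0.4066 at this point (negative residual → observation lies below the fitted line).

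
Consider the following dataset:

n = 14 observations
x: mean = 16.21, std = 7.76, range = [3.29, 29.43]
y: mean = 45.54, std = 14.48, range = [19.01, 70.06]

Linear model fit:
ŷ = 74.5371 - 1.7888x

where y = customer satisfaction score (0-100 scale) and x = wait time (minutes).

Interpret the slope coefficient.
An increase of one minute in wait time is associated with a 1.7888 points decrease in predicted satisfaction score.

The slope coefficient β₁ = -1.7888 represents the marginal effect of wait time on satisfaction score.

Interpretation:
- Wait time up by 1 minute → predicted satisfaction score decreases by 1.7888 points
- The effect is assumed constant over the observed range of x (linearity)
- The slope describes association in these data, not necessarily a causal effect

(β₀ = 74.5371 is the fitted value at x = 0 and is not part of the slope interpretation.)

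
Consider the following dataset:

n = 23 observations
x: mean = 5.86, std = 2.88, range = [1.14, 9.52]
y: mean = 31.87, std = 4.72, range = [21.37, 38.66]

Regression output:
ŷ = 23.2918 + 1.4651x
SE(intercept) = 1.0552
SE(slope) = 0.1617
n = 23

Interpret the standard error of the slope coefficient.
The slope 1.4651 is pinned down to within about ±0.1617 (one SE) by these data — relative uncertainty 11.0%, i.e. precise.

SE(β̂₁) = 0.1617 says: if we drew many samples of n = 23 from the same population and refit each time, the fitted slopes would scatter with a standard deviation of roughly 0.1617 around the true β₁.

Relative precision:
- SE / |β̂₁| = 0.1617 / 1.4651 = 11.0%
- Rule of thumb (under 20%: precise; 20% to under 50%: moderately precise; 50% or more: imprecise) → precise

Link to interval estimation: a confidence interval for β₁ is β̂₁ ± t* × 0.1617, so SE sets the half-width per unit of t*.

What drives SE(β̂₁): wider spread of x values → smaller SE; larger n (here n = 23) → smaller SE; more residual scatter → larger SE.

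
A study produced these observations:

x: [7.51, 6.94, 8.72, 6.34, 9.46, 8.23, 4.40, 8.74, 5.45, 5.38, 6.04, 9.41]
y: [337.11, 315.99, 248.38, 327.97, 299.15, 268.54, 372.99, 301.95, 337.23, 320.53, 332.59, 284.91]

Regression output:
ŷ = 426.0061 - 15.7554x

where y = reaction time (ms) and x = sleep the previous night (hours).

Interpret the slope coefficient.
For each additional hour of sleep, predicted reaction time decreases by approximately 15.7554 ms.

The slope coefficient β₁ = -15.7554 represents the marginal effect of sleep on reaction time.

Interpretation:
- Sleep up by 1 hour → predicted reaction time decreases by 15.7554 ms
- The effect is assumed constant over the observed range of x (linearity)
- The slope describes association in these data, not necessarily a causal effect

The intercept β₀ = 426.0061 is the predicted reaction time when sleep = 0; since the smallest observed x is 4.40, this is an extrapolation and mainly anchors the line.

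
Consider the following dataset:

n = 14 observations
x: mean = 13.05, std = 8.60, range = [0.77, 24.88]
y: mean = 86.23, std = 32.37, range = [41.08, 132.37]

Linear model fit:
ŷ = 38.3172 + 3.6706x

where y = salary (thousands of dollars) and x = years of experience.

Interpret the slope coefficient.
For each additional year of experience, predicted salary increases by approximately 3.6706 thousand dollars.

The slope β₁ = 3.6706 gives the rate at which the fitted salary changes with experience.

Interpretation:
- Experience up by 1 year → predicted salary increases by 3.6706 thousand dollars
- This is a linear approximation: the same per-unit change is assumed across the whole observed x range
- The slope describes association in these data, not necessarily a causal effect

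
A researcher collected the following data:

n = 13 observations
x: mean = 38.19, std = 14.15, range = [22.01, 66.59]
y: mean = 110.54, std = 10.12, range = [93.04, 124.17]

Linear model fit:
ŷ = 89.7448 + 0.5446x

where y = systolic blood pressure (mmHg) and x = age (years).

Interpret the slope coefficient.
For each additional year of age, predicted blood pressure increases by approximately 0.5446 mmHg.

The slope β₁ = 0.5446 gives the rate at which the fitted blood pressure changes with age.

Interpretation:
- Age up by 1 year → predicted blood pressure increases by 0.5446 mmHg
- This is a linear approximation: the same per-unit change is assumed across the whole observed x range
- The slope describes association in these data, not necessarily a causal effect

(β₀ = 89.7448 is the fitted value at x = 0 and is not part of the slope interpretation.)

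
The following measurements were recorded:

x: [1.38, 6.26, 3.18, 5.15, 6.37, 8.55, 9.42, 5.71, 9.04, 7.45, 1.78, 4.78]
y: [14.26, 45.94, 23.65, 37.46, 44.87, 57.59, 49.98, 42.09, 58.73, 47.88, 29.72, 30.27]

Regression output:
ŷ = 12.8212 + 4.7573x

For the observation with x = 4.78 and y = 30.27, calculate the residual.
Residual = -5.2911

The residual is the difference between the actual value and the predicted value:

Residual = y - ŷ

Step 1: Calculate predicted value
ŷ = 12.8212 + 4.7573 × 4.78
ŷ = 35.5611

Step 2: Calculate residual
Residual = 30.27 - 35.5611
Residual = -5.2911

Interpretation: the model overestimates the actual value by 5.2911 at this point (negative residual → observation lies below the fitted line).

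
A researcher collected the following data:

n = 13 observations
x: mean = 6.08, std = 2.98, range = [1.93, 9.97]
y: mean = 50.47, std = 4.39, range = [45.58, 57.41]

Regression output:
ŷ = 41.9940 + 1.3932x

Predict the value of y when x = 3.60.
ŷ = 47.0095

Plug x = 3.60 into the fitted line:

ŷ = 41.9940 + 1.3932 × 3.60
ŷ = 41.9940 + 5.0155
ŷ = 47.0095

This is a point prediction; actual observations scatter around it by roughly the residual standard deviation.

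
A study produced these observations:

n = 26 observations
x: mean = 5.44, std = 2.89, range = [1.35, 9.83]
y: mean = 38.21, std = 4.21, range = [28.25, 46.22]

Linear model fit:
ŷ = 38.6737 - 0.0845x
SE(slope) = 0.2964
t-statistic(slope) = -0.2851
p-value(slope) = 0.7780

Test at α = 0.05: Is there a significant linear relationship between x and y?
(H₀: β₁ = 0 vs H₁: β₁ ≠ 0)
p-value = 0.7780 ≥ α = 0.05, so we fail to reject H₀. The relationship is not significant.

Hypothesis test for the slope coefficient:

H₀: β₁ = 0 (no linear relationship)
H₁: β₁ ≠ 0 (linear relationship exists)

Test statistic: t = β̂₁ / SE(β̂₁) = -0.0845 / 0.2964 = -0.2851

With df = 24, the two-sided p-value for |t| = 0.2851 is 0.7780.

Decision rule: reject H₀ if p-value < α.
p-value = 0.7780 ≥ α = 0.05 → fail to reject H₀.

There is not sufficient evidence at the 5% significance level to conclude that a linear relationship exists between x and y.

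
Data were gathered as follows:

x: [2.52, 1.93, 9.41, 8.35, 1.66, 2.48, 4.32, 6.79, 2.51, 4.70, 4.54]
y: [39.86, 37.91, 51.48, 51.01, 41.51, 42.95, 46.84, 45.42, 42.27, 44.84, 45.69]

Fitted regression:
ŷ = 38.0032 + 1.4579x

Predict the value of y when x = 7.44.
ŷ = 48.8500

x = 7.44 lies inside the observed range [1.66, 9.41], so the fitted equation applies directly:

ŷ = 38.0032 + 1.4579 × 7.44
ŷ = 38.0032 + 10.8468
ŷ = 48.8500

This is a point prediction; actual observations scatter around it by roughly the residual standard deviation.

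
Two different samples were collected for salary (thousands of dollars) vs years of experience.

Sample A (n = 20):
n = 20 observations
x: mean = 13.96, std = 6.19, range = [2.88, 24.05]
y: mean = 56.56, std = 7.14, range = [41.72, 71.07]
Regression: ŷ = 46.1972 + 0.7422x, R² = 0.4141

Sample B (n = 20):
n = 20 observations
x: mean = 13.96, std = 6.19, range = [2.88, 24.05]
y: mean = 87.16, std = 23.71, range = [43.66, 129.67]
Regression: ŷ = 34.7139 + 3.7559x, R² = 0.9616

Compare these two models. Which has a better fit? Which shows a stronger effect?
Model B has the better fit (R² = 0.9616 vs 0.4141). Model B shows the stronger effect (|β₁| = 3.7559 vs 0.7422).

Model Comparison:

Which explains more variance? (R²)
- Model A: R² = 0.4141 → 41.41% of variance in salary explained
- Model B: R² = 0.9616 → 96.16% of variance in salary explained
- 0.9616 > 0.4141 → Model B has the better fit

Which has the larger per-year effect? (|β₁|)
- Model A: β₁ = 0.7422 → predicted salary rises 0.7422 thousand dollars per additional year of experience
- Model B: β₁ = 3.7559 → predicted salary rises 3.7559 thousand dollars per additional year of experience
- |0.7422| < |3.7559| → Model B shows the stronger marginal effect

Notes:
- The two samples could reflect different populations, time periods, or measurement quality.
- R² measures how tightly points cluster around the line; β₁ measures how steep the line is — they answer different questions.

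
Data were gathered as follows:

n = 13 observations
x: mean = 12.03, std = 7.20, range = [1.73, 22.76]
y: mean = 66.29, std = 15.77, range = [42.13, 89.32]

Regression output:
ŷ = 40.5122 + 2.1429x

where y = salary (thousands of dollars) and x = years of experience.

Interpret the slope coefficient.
An increase of one year in experience is associated with a 2.1429 thousand dollars increase in predicted salary.

The slope β₁ = 2.1429 gives the rate at which the fitted salary changes with experience.

Interpretation:
- Experience up by 1 year → predicted salary increases by 2.1429 thousand dollars
- This is a linear approximation: the same per-unit change is assumed across the whole observed x range

(β₀ = 40.5122 is the fitted value at x = 0 and is not part of the slope interpretation.)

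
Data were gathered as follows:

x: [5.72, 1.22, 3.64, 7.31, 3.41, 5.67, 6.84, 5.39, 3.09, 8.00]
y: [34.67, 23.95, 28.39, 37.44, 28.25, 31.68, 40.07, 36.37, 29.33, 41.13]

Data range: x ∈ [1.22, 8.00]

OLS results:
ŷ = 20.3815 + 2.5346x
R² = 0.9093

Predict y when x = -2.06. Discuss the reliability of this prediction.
The equation gives ŷ = 15.1602; however x = -2.06 is 3.28 units below the observed range, so this extrapolated value should not be trusted.

Prediction calculation:
ŷ = 20.3815 + 2.5346 × (-2.06)
ŷ = 15.1602

Reliability:
- Data range: x ∈ [1.22, 8.00]
- Prediction point: x = -2.06 is 3.28 units below the observed range → this is EXTRAPOLATION, not interpolation

Why that matters here:
- R² describes fit only over the sampled x values; it says nothing about behaviour beyond them
- Real relationships often flatten, saturate, or turn nonlinear at extremes
- The linear relationship may not hold outside the observed range

The R² = 0.9093 only validates the fit within [1.22, 8.00]; treat ŷ = 15.1602 with caution.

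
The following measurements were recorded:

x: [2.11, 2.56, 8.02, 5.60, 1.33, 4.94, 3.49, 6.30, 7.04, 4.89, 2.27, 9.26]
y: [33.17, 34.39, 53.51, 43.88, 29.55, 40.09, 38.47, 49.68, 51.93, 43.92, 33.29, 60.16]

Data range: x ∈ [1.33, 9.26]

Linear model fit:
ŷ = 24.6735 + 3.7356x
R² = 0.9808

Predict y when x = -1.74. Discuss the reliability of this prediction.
ŷ = 18.1736, but this is extrapolation (below the data range [1.33, 9.26]) and may be unreliable.

Prediction calculation:
ŷ = 24.6735 + 3.7356 × (-1.74)
ŷ = 18.1736

Reliability:
- Data range: x ∈ [1.33, 9.26]
- Prediction point: x = -1.74 is 3.07 units below the observed range → this is EXTRAPOLATION, not interpolation

Why that matters here:
- R² describes fit only over the sampled x values; it says nothing about behaviour beyond them
- The linear relationship may not hold outside the observed range
- The standard error of prediction grows with (x − x̄)², and x = -1.74 is far from x̄ = 4.82

A defensible statement: 'if the linear trend continued to x = -1.74, y would be about 18.1736' — the premise is untested.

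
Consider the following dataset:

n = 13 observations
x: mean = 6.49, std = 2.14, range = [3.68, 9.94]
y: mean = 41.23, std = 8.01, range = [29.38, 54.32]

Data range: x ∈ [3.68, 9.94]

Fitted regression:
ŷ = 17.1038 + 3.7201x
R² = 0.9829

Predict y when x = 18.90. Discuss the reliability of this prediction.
ŷ = 87.4137 (extrapolation — x = 18.90 lies outside [3.68, 9.94], so reliability is low).

Prediction calculation:
ŷ = 17.1038 + 3.7201 × 18.90
ŷ = 87.4137

Reliability:
- Data range: x ∈ [3.68, 9.94]
- Prediction point: x = 18.90 is 8.96 units above the observed range → this is EXTRAPOLATION, not interpolation

Why that matters here:
- Real relationships often flatten, saturate, or turn nonlinear at extremes
- There are no observations near this x to validate the fitted line there

A defensible statement: 'if the linear trend continued to x = 18.90, y would be about 87.4137' — the premise is untested.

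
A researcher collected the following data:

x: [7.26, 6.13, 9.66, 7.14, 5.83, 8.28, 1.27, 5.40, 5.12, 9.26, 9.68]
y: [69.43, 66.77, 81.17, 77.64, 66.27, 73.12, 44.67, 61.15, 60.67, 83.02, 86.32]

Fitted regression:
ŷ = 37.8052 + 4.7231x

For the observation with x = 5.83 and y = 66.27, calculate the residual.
Residual = 0.9291

The residual is the difference between the actual value and the predicted value:

Residual = y - ŷ

Step 1: Calculate predicted value
ŷ = 37.8052 + 4.7231 × 5.83
ŷ = 65.3409

Step 2: Calculate residual
Residual = 66.27 - 65.3409
Residual = 0.9291

Interpretation: the model underestimates the actual value by 0.9291 at this point (positive residual → observation lies above the fitted line).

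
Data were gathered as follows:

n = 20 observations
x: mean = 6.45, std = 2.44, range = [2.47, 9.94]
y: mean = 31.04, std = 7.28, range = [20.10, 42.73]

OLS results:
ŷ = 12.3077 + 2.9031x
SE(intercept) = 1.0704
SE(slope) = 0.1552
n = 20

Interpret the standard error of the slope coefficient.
SE(slope) = 0.1552 measures the uncertainty in the estimated slope. The coefficient is estimated precisely (SE/|β̂₁| = 5.3%).

SE(β̂₁) = s / √Sxx, where s is the residual standard deviation and Sxx = Σ(x − x̄)². It is the yardstick for how far β̂₁ = 2.9031 could plausibly be from the true slope.

Relative precision:
- SE / |β̂₁| = 0.1552 / 2.9031 = 5.3%
- Rule of thumb (under 20%: precise; 20% to under 50%: moderately precise; 50% or more: imprecise) → precise

Link to interval estimation: a confidence interval for β₁ is β̂₁ ± t* × 0.1552, so SE sets the half-width per unit of t*.

What drives SE(β̂₁): larger n (here n = 20) → smaller SE.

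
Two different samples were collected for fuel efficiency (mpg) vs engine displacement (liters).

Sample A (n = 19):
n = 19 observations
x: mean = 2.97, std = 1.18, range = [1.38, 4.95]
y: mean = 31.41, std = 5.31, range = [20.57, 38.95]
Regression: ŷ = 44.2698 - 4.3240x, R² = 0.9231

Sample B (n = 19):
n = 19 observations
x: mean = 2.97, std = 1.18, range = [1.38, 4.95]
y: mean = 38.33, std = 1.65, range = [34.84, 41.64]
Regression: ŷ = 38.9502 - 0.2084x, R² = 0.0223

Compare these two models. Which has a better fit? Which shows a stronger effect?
Model A has the better fit (R² = 0.9231 vs 0.0223). Model A shows the stronger effect (|β₁| = 4.3240 vs 0.2084).

Model Comparison:

Which explains more variance? (R²)
- Model A: R² = 0.9231 → 92.31% of variance in fuel efficiency explained
- Model B: R² = 0.0223 → 2.23% of variance in fuel efficiency explained
- 0.9231 > 0.0223 → Model A has the better fit

Which has the larger per-liter effect? (|β₁|)
- Model A: β₁ = -4.3240 → predicted fuel efficiency falls 4.3240 mpg per additional liter of engine displacement
- Model B: β₁ = -0.2084 → predicted fuel efficiency falls 0.2084 mpg per additional liter of engine displacement
- |-4.3240| > |-0.2084| → Model A shows the stronger marginal effect

Note: A better fit (higher R²) doesn't necessarily mean a more important relationship.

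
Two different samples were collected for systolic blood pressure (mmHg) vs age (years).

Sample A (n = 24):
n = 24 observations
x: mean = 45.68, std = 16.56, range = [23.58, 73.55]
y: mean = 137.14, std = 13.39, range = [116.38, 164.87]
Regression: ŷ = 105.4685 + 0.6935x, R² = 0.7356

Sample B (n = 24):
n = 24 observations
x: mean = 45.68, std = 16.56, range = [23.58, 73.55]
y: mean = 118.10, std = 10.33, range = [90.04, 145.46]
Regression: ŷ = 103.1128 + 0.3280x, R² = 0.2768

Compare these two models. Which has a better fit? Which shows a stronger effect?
Model A has the better fit (R² = 0.7356 vs 0.2768). Model A shows the stronger effect (|β₁| = 0.6935 vs 0.3280).

Model Comparison:

Which explains more variance? (R²)
- Model A: R² = 0.7356 → 73.56% of variance in blood pressure explained
- Model B: R² = 0.2768 → 27.68% of variance in blood pressure explained
- 0.7356 > 0.2768 → Model A has the better fit

Which has the larger per-year effect? (|β₁|)
- Model A: β₁ = 0.6935 → predicted blood pressure rises 0.6935 mmHg per additional year of age
- Model B: β₁ = 0.3280 → predicted blood pressure rises 0.3280 mmHg per additional year of age
- |0.6935| > |0.3280| → Model A shows the stronger marginal effect

Note: A steeper slope doesn't make a better model if the scatter around the line is large.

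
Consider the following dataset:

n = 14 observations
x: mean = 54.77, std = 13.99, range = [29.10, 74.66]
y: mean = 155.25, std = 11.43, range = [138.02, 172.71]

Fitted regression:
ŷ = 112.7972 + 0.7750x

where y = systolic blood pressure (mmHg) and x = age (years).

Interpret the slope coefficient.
For each additional year of age, predicted blood pressure increases by approximately 0.7750 mmHg.

The slope coefficient β₁ = 0.7750 represents the marginal effect of age on blood pressure.

Interpretation:
- Age up by 1 year → predicted blood pressure increases by 0.7750 mmHg
- This is a linear approximation: the same per-unit change is assumed across the whole observed x range
- The sign (+) gives the direction; the magnitude 0.7750 gives the size of the effect per year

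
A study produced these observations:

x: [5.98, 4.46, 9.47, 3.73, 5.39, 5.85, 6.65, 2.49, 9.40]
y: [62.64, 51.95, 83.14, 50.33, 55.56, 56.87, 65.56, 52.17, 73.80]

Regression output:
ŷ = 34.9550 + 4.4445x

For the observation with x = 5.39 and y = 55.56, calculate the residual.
Residual = -3.3509

The residual is the difference between the actual value and the predicted value:

Residual = y - ŷ

Step 1: Calculate predicted value
ŷ = 34.9550 + 4.4445 × 5.39
ŷ = 58.9109

Step 2: Calculate residual
Residual = 55.56 - 58.9109
Residual = -3.3509

Sign check: y < ŷ, so the point is below the line and the fit overestimates here.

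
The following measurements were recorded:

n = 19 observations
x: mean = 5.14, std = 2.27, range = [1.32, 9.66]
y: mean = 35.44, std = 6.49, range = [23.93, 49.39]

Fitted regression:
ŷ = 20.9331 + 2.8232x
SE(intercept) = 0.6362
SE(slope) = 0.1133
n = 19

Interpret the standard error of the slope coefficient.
SE(β̂₁) = 0.1133 is the estimated standard deviation of the slope estimate across repeated samples; relative to β̂₁ = 2.8232 that is 4.0%, a precise estimate.

SE(β̂₁) = 0.1133 says: if we drew many samples of n = 19 from the same population and refit each time, the fitted slopes would scatter with a standard deviation of roughly 0.1133 around the true β₁.

Relative precision:
- SE / |β̂₁| = 0.1133 / 2.8232 = 4.0%
- Rule of thumb (under 20%: precise; 20% to under 50%: moderately precise; 50% or more: imprecise) → precise

Rough 95% range (±2 SE): 2.8232 ± 0.2266 → (2.5966, 3.0498).

What drives SE(β̂₁): wider spread of x values → smaller SE.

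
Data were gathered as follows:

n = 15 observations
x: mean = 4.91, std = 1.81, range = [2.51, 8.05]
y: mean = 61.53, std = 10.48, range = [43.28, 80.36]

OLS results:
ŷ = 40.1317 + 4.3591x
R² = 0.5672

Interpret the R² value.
R² = 0.5672 means 56.72% of the variation in y is explained by the linear relationship with x. This indicates a moderate fit.

R² (coefficient of determination) measures the proportion of variance in y explained by the regression model.

Here R² = 0.5672:
- Explained: 56.72% of the variation in y
- Unexplained (residual): 100% − 56.72% = 43.28%
- Rule of thumb (below 0.3 weak; 0.3 to below 0.7 moderate; 0.7 and above strong) → moderate

Equivalently, for simple linear regression R² = r², so |r| = √0.5672 ≈ 0.7531.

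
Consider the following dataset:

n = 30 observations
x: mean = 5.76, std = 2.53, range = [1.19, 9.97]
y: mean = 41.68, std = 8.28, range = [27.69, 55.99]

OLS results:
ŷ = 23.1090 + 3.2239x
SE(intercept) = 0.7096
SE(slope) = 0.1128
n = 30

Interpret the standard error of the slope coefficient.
The slope 3.2239 is pinned down to within about ±0.1128 (one SE) by these data — relative uncertainty 3.5%, i.e. precise.

SE(β̂₁) = s / √Sxx, where s is the residual standard deviation and Sxx = Σ(x − x̄)². It is the yardstick for how far β̂₁ = 3.2239 could plausibly be from the true slope.

Relative precision:
- SE / |β̂₁| = 0.1128 / 3.2239 = 3.5%
- Rule of thumb (under 20%: precise; 20% to under 50%: moderately precise; 50% or more: imprecise) → precise

Link to interval estimation: a confidence interval for β₁ is β̂₁ ± t* × 0.1128, so SE sets the half-width per unit of t*.

What drives SE(β̂₁): more residual scatter → larger SE.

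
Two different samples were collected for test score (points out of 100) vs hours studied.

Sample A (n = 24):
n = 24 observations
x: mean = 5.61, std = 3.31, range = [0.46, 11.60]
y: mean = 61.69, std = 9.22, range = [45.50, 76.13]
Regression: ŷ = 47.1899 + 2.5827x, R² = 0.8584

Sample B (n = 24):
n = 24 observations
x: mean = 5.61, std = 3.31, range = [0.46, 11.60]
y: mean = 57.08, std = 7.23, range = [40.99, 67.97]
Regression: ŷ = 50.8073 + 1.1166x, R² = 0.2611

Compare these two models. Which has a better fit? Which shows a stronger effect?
Model A has the better fit (R² = 0.8584 vs 0.2611). Model A shows the stronger effect (|β₁| = 2.5827 vs 1.1166).

Model Comparison:

Goodness of fit (R²):
- Model A: R² = 0.8584 → 85.84% of variance in test score explained
- Model B: R² = 0.2611 → 26.11% of variance in test score explained
- 0.8584 > 0.2611 → Model A has the better fit

Effect size (slope magnitude):
- Model A: β₁ = 2.5827 → predicted test score rises 2.5827 points per additional hour of study time
- Model B: β₁ = 1.1166 → predicted test score rises 1.1166 points per additional hour of study time
- |2.5827| > |1.1166| → Model A shows the stronger marginal effect

Note: A steeper slope doesn't make a better model if the scatter around the line is large.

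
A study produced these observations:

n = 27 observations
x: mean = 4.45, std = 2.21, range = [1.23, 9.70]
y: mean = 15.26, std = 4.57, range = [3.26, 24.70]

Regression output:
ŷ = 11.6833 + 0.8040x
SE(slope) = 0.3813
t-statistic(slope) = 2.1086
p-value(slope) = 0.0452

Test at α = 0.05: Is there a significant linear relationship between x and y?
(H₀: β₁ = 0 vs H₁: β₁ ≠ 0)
p-value = 0.0452 < α = 0.05, so we reject H₀. The relationship is significant.

Hypothesis test for the slope coefficient:

H₀: β₁ = 0 (no linear relationship)
H₁: β₁ ≠ 0 (linear relationship exists)

Test statistic: t = β̂₁ / SE(β̂₁) = 0.8040 / 0.3813 = 2.1086

p = 0.0452: how often a slope estimate this far from 0 (in SE units) would arise by chance if β₁ were truly 0.

Decision rule: reject H₀ if p-value < α.
p-value = 0.0452 < α = 0.05 → reject H₀.

Conclusion: the linear association between x and y is significant at the 5% level.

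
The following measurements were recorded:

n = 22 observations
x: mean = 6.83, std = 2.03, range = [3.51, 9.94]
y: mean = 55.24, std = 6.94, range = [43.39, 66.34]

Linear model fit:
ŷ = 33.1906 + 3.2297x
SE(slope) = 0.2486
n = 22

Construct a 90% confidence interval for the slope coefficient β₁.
The 90% CI for β₁ is (2.8009, 3.6585)

Confidence interval for the slope:

The 90% CI for β₁ is: β̂₁ ± t*(α/2, n-2) × SE(β̂₁)

Step 1: Find critical t-value
- Confidence level = 0.9
- Degrees of freedom = n - 2 = 22 - 2 = 20
- t*(α/2, 20) = 1.7247

Step 2: Calculate margin of error
Margin = 1.7247 × 0.2486 = 0.4288

Step 3: Construct interval
CI = 3.2297 ± 0.4288
CI = (2.8009, 3.6585)

Interpretation: intervals built this way capture the true β₁ in 90% of repeated samples; here the plausible range for the per-unit effect of x on y is 2.8009 to 3.6585.
Both endpoints are positive, so the data support a genuinely positive slope at this confidence level.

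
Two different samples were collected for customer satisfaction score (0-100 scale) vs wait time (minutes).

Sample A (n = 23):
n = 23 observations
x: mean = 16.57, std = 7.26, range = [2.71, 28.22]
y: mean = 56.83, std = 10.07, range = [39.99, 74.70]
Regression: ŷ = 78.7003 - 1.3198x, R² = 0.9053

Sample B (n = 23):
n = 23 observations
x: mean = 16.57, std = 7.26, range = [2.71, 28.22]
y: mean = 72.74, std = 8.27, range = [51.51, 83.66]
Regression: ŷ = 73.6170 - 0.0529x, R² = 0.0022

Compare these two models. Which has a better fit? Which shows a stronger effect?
Model A has the better fit (R² = 0.9053 vs 0.0022). Model A shows the stronger effect (|β₁| = 1.3198 vs 0.0529).

Model Comparison:

Fit — compare R²:
- Model A: R² = 0.9053 → 90.53% of variance in satisfaction score explained
- Model B: R² = 0.0022 → 0.22% of variance in satisfaction score explained
- 0.9053 > 0.0022 → Model A has the better fit

Strength of effect — compare |β₁|:
- Model A: β₁ = -1.3198 → predicted satisfaction score falls 1.3198 points per additional minute of wait time
- Model B: β₁ = -0.0529 → predicted satisfaction score falls 0.0529 points per additional minute of wait time
- |-1.3198| > |-0.0529| → Model A shows the stronger marginal effect

Notes:
- A steeper slope doesn't make a better model if the scatter around the line is large.
- A better fit (higher R²) doesn't necessarily mean a more important relationship.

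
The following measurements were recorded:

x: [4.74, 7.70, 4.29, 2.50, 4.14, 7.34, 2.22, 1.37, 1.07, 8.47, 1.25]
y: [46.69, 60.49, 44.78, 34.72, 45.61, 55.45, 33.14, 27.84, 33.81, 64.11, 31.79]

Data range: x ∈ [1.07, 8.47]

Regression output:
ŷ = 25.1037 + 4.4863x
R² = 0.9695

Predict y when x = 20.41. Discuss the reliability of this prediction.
ŷ = 116.6691 (extrapolation — x = 20.41 lies outside [1.07, 8.47], so reliability is low).

Prediction calculation:
ŷ = 25.1037 + 4.4863 × 20.41
ŷ = 116.6691

Reliability:
- Data range: x ∈ [1.07, 8.47]
- Prediction point: x = 20.41 is 11.94 units above the observed range → this is EXTRAPOLATION, not interpolation

Why that matters here:
- The standard error of prediction grows with (x − x̄)², and x = 20.41 is far from x̄ = 4.10
- The linear relationship may not hold outside the observed range

The R² = 0.9695 only validates the fit within [1.07, 8.47]; treat ŷ = 116.6691 with caution.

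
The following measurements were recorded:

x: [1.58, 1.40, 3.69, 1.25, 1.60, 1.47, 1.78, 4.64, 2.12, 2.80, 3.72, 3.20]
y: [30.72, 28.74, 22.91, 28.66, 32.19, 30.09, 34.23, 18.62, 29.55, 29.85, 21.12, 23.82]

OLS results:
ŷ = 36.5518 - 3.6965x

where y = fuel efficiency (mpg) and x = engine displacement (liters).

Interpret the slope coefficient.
An increase of one liter in engine displacement is associated with a 3.6965 mpg decrease in predicted fuel efficiency.

β₁ = -3.6965 is the change in predicted fuel efficiency (mpg) per additional liter of engine displacement.

Interpretation:
- Engine displacement up by 1 liter → predicted fuel efficiency decreases by 3.6965 mpg
- This is a linear approximation: the same per-unit change is assumed across the whole observed x range

The intercept β₀ = 36.5518 is the predicted fuel efficiency when engine displacement = 0; since the smallest observed x is 1.25, this is an extrapolation and mainly anchors the line.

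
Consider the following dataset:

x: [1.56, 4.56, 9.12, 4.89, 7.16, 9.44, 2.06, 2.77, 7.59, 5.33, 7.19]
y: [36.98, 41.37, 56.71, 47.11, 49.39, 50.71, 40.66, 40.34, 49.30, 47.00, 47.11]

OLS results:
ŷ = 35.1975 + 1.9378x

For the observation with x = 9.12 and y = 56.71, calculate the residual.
Residual = 3.8398

The residual is the difference between the actual value and the predicted value:

Residual = y - ŷ

Step 1: Calculate predicted value
ŷ = 35.1975 + 1.9378 × 9.12
ŷ = 52.8702

Step 2: Calculate residual
Residual = 56.71 - 52.8702
Residual = 3.8398

The residual is positive, so the observed y = 56.71 sits above the regression line (the line underestimates it by 3.8398).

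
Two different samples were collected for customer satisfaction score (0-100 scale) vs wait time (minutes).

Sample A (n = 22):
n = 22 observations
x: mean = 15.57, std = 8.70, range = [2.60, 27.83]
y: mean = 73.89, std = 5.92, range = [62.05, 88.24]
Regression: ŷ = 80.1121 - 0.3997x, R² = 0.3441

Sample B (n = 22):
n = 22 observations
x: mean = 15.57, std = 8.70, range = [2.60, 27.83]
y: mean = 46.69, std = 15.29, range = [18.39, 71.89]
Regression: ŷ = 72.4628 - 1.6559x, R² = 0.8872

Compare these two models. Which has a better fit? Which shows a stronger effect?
Model B has the better fit (R² = 0.8872 vs 0.3441). Model B shows the stronger effect (|β₁| = 1.6559 vs 0.3997).

Model Comparison:

Fit — compare R²:
- Model A: R² = 0.3441 → 34.41% of variance in satisfaction score explained
- Model B: R² = 0.8872 → 88.72% of variance in satisfaction score explained
- 0.8872 > 0.3441 → Model B has the better fit

Which has the larger per-minute effect? (|β₁|)
- Model A: β₁ = -0.3997 → predicted satisfaction score falls 0.3997 points per additional minute of wait time
- Model B: β₁ = -1.6559 → predicted satisfaction score falls 1.6559 points per additional minute of wait time
- |-0.3997| < |-1.6559| → Model B shows the stronger marginal effect

Note: The two samples could reflect different populations, time periods, or measurement quality.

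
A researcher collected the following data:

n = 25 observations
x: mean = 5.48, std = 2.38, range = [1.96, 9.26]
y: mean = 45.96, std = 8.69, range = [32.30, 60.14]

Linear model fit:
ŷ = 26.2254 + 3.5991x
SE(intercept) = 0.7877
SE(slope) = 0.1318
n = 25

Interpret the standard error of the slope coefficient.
The slope 3.5991 is pinned down to within about ±0.1318 (one SE) by these data — relative uncertainty 3.7%, i.e. precise.

SE(β̂₁) = 0.1318 says: if we drew many samples of n = 25 from the same population and refit each time, the fitted slopes would scatter with a standard deviation of roughly 0.1318 around the true β₁.

Relative precision:
- SE / |β̂₁| = 0.1318 / 3.5991 = 3.7%
- Rule of thumb (under 20%: precise; 20% to under 50%: moderately precise; 50% or more: imprecise) → precise

Rough 95% range (±2 SE): 3.5991 ± 0.2636 → (3.3355, 3.8627).

What drives SE(β̂₁): wider spread of x values → smaller SE; larger n (here n = 25) → smaller SE.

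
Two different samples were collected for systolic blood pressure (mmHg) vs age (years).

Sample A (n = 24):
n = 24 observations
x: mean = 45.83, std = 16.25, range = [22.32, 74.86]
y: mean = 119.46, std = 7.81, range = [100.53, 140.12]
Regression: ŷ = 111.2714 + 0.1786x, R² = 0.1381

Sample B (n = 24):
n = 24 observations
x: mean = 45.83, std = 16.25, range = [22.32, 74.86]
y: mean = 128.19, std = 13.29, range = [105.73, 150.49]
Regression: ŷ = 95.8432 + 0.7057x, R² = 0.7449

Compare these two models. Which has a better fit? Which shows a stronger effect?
Model B has the better fit (R² = 0.7449 vs 0.1381). Model B shows the stronger effect (|β₁| = 0.7057 vs 0.1786).

Model Comparison:

Fit — compare R²:
- Model A: R² = 0.1381 → 13.81% of variance in blood pressure explained
- Model B: R² = 0.7449 → 74.49% of variance in blood pressure explained
- 0.7449 > 0.1381 → Model B has the better fit

Which has the larger per-year effect? (|β₁|)
- Model A: β₁ = 0.1786 → predicted blood pressure rises 0.1786 mmHg per additional year of age
- Model B: β₁ = 0.7057 → predicted blood pressure rises 0.7057 mmHg per additional year of age
- |0.1786| < |0.7057| → Model B shows the stronger marginal effect

Notes:
- A better fit (higher R²) doesn't necessarily mean a more important relationship.
- A steeper slope doesn't make a better model if the scatter around the line is large.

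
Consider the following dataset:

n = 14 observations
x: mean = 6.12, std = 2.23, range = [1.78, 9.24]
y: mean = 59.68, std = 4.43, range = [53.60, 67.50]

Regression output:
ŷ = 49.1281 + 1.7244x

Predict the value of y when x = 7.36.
ŷ = 61.8197

x = 7.36 lies inside the observed range [1.78, 9.24], so the fitted equation applies directly:

ŷ = 49.1281 + 1.7244 × 7.36
ŷ = 49.1281 + 12.6916
ŷ = 61.8197

This is a point prediction; actual observations scatter around it by roughly the residual standard deviation.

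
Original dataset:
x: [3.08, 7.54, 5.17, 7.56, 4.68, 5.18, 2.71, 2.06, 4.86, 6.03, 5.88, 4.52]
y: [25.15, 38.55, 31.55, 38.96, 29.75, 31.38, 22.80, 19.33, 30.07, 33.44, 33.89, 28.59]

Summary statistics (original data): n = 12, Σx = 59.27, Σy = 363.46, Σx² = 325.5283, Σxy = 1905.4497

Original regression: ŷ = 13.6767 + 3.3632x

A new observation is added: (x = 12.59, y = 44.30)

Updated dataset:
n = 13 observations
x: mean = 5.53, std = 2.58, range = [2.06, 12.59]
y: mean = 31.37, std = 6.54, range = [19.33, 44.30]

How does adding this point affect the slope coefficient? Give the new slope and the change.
Adding the point moves β₁ from 3.3632 to 2.4099, i.e. it decreases by 0.9533 (-28.3%).

The new point has HIGH LEVERAGE: x = 12.59 is far from the original mean x̄ = 59.27/12 ≈ 4.94 (original range [2.06, 7.56]).

Step 1: Update the sums with the new point (n goes from 12 to 13)
Σx  = 59.27 + 12.59 = 71.86
Σy  = 363.46 + 44.30 = 407.76
Σx² = 325.5283 + 12.59² = 325.5283 + 158.5081 = 484.0364
Σxy = 1905.4497 + 12.59×44.30 = 1905.4497 + 557.7370 = 2463.1867

Step 2: Recompute the slope with b₁ = (nΣxy − ΣxΣy) / (nΣx² − (Σx)²)
Numerator   = 13×2463.1867 − 71.86×407.76 = 32021.4271 − 29301.6336 = 2719.7935
Denominator = 13×484.0364 − 71.86² = 6292.4732 − 5163.8596 = 1128.6136
b₁(new) = 2719.7935 / 1128.6136 = 2.4099

(Same formula on the original sums: (12×1905.4497 − 59.27×363.46) / (12×325.5283 − 59.27²) = 1323.1222 / 393.4067 = 3.3632, matching the given fit.)

Step 3: Change in slope
Δβ₁ = 2.4099 − 3.3632 = -0.9533
Relative change = -0.9533 / 3.3632 × 100% = -28.3%
→ the slope decreases when the point is added.

A high-leverage point only changes the slope if it is off the original line; here y = 44.30 is below the original trend, so the slope decreases.
In practice: refit with and without it and report both if conclusions differ; examine leverage (hᵢ) and Cook's distance rather than deleting it automatically.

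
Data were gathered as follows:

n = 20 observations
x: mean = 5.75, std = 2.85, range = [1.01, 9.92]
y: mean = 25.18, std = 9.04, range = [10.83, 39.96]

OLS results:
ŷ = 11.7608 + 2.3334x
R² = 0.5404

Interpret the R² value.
R² = 0.5404 means 54.04% of the variation in y is explained by the linear relationship with x. This indicates a moderate fit.

R² (coefficient of determination) measures the proportion of variance in y explained by the regression model.

Here R² = 0.5404:
- Explained: 54.04% of the variation in y
- Unexplained (residual): 100% − 54.04% = 45.96%
- Rule of thumb (below 0.3 weak; 0.3 to below 0.7 moderate; 0.7 and above strong) → moderate

Equivalently, for simple linear regression R² = r², so |r| = √0.5404 ≈ 0.7351.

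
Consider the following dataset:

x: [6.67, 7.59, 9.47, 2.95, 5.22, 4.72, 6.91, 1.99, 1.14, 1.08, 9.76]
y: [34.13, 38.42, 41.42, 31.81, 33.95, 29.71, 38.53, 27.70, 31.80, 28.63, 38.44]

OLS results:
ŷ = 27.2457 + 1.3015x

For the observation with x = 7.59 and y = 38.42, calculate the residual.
Residual = 1.2959

The residual is the difference between the actual value and the predicted value:

Residual = y - ŷ

Step 1: Calculate predicted value
ŷ = 27.2457 + 1.3015 × 7.59
ŷ = 37.1241

Step 2: Calculate residual
Residual = 38.42 - 37.1241
Residual = 1.2959

The residual is positive, so the observed y = 38.42 sits above the regression line (the line underestimates it by 1.2959).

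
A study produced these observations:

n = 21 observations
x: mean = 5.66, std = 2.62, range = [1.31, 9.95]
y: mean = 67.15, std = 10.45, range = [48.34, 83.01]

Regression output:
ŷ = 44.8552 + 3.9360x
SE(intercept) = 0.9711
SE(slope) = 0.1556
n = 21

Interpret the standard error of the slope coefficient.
SE(β̂₁) = 0.1556 is the estimated standard deviation of the slope estimate across repeated samples; relative to β̂₁ = 3.9360 that is 4.0%, a precise estimate.

SE(β̂₁) = s / √Sxx, where s is the residual standard deviation and Sxx = Σ(x − x̄)². It is the yardstick for how far β̂₁ = 3.9360 could plausibly be from the true slope.

Relative precision:
- SE / |β̂₁| = 0.1556 / 3.9360 = 4.0%
- Rule of thumb (under 20%: precise; 20% to under 50%: moderately precise; 50% or more: imprecise) → precise

Link to the t-test: t = β̂₁ / SE(β̂₁) = 3.9360 / 0.1556 = 25.2956, the statistic for H₀: β₁ = 0.

What drives SE(β̂₁): wider spread of x values → smaller SE.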